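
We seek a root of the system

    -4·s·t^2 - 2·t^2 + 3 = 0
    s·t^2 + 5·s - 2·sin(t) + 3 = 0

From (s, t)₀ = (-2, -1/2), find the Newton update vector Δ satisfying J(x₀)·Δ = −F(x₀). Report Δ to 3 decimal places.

At (-2, -1/2): F = (4.500, -6.54115).
Jacobian J = [[-4·t^2, -8·s·t - 4·t], [t^2 + 5, 2·s·t - 2·cos(t)]].
At the point, J = [[-1.000, -6.000], [5.250, 0.24483]] (det J = 31.25517).
Solving J·Δ = −F gives Δ = (1.220, 0.547).

(1.220, 0.547)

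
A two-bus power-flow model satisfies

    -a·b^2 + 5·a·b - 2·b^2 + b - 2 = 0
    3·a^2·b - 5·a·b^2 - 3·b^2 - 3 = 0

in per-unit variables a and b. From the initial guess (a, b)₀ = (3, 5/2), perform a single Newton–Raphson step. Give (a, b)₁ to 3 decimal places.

At (3, 5/2): F = (6.750, -48.000).
Jacobian J = [[-b^2 + 5·b, -2·a·b + 5·a - 4·b + 1], [6·a·b - 5·b^2, 3·a^2 - 10·a·b - 6·b]].
At the point, J = [[6.250, -9.000], [13.750, -63.000]] (det J = -270.000).
Solving J·Δ = −F gives Δ = (-3.175, -1.455).
Then the next iterate is (a, b)₁ = (-0.175, 1.045).

(-0.175, 1.045)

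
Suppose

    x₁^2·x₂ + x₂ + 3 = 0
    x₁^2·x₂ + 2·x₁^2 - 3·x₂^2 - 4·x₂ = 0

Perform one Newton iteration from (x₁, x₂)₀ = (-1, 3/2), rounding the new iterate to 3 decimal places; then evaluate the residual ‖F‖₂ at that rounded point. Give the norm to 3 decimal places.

3.137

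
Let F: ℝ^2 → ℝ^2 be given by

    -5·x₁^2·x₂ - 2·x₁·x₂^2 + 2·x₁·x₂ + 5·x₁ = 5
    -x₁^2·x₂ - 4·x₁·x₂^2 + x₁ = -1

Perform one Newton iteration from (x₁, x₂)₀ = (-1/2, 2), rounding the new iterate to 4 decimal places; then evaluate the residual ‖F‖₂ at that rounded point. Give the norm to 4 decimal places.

At (-1/2, 2): F = (-8.0000, 8.0000).
Jacobian J = [[-10·x₁·x₂ - 2·x₂^2 + 2·x₂ + 5, -5·x₁^2 - 4·x₁·x₂ + 2·x₁], [-2·x₁·x₂ - 4·x₂^2 + 1, -x₁^2 - 8·x₁·x₂]].
At the point, J = [[11.0000, 1.7500], [-13.0000, 7.7500]] (det J = 108.0000).
Solving J·Δ = −F gives Δ = (0.7037, 0.1481).
Then the next iterate is (x₁, x₂)₁ = (0.2037, 2.1481).
Re-evaluating at (0.2037, 2.1481): F = (-5.431907, -2.645192), so ‖F‖₂ = 6.0417.

6.0417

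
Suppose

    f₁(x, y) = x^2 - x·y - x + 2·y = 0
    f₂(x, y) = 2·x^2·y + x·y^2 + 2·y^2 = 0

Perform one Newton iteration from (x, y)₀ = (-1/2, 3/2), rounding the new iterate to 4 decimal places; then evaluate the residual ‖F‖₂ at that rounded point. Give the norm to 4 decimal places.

1.9399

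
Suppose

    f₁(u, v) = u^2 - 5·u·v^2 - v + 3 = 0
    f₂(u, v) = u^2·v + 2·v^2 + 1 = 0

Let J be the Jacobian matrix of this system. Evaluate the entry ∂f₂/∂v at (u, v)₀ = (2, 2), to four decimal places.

∂f₂/∂v = u^2 + 4·v.
At (2, 2) this is 12.0000.

12.0000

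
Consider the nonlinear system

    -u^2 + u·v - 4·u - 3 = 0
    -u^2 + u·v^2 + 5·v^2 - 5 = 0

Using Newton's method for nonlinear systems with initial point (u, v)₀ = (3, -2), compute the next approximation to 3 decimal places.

At (3, -2): F = (-30.000, 18.000).
Jacobian J = [[-2·u + v - 4, u], [-2·u + v^2, 2·u·v + 10·v]].
At the point, J = [[-12.000, 3.000], [-2.000, -32.000]] (det J = 390.000).
Solving J·Δ = −F gives Δ = (-2.323, 0.708).
Then the next iterate is (u, v)₁ = (0.677, -1.292).

(0.677, -1.292)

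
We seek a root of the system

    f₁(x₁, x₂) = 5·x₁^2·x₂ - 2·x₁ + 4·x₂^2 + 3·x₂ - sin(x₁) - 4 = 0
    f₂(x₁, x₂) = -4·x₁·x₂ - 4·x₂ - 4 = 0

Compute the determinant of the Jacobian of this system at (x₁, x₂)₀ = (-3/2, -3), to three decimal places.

202.859

J = [[10·x₁·x₂ - cos(x₁) - 2, 5·x₁^2 + 8·x₂ + 3], [-4·x₂, -4·x₁ - 4]].
At the point, J = [[42.92926, -9.750], [12.000, 2.000]].
det J = 202.859.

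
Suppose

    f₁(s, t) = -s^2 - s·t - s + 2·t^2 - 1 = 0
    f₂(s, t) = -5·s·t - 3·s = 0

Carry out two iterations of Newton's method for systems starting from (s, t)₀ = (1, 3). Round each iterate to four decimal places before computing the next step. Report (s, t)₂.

(0.1149, 0.9448)

At (1, 3): F = (12.0000, -18.0000).
Jacobian J = [[-2·s - t - 1, -s + 4·t], [-5·t - 3, -5·s]].
At the point, J = [[-6.0000, 11.0000], [-18.0000, -5.0000]] (det J = 228.0000).
Solving J·Δ = −F gives Δ = (-0.6053, -1.4211).
Then the next iterate is (s, t)₁ = (0.3947, 1.5789).
Round to (0.3947, 1.5789) and repeat: F = (2.812171, -4.300059), J = [[-3.3683, 5.9209], [-10.8945, -1.9735]].
Δ = (-0.2798, -0.6341), so (s, t)₂ = (0.1149, 0.9448).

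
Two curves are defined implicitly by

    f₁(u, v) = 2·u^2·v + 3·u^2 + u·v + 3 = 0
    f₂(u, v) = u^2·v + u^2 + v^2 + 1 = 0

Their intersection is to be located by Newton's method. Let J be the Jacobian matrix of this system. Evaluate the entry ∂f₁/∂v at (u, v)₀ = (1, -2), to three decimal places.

3.000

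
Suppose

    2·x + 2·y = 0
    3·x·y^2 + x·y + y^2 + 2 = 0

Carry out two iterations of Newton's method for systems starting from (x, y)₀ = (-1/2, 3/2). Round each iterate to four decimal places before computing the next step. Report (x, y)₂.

At (-1/2, 3/2): F = (2.0000, 0.1250).
Jacobian J = [[2, 2], [3·y^2 + y, 6·x·y + x + 2·y]].
At the point, J = [[2.0000, 2.0000], [8.2500, -2.0000]] (det J = -20.5000).
Solving J·Δ = −F gives Δ = (-0.2073, -0.7927).
Then the next iterate is (x, y)₁ = (-0.7073, 0.7073).
Round to (-0.7073, 0.7073) and repeat: F = (0.0000, 0.938470), J = [[2.0000, 2.0000], [2.208120, -2.294340]].
Δ = (-0.2084, 0.2084), so (x, y)₂ = (-0.9157, 0.9157).

(-0.9157, 0.9157)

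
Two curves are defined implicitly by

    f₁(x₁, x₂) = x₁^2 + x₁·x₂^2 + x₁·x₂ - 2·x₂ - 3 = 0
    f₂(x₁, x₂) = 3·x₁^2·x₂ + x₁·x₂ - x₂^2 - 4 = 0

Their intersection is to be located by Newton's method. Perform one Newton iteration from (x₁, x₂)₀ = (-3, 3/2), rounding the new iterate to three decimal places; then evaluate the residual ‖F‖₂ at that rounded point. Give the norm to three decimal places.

7.812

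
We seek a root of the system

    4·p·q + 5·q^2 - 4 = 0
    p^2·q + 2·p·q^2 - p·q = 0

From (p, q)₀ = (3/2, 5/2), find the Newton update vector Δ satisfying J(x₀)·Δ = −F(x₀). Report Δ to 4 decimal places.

(0.0677, -1.3847)

At (3/2, 5/2): F = (42.2500, 20.6250).
Jacobian J = [[4·q, 4·p + 10·q], [2·p·q + 2·q^2 - q, p^2 + 4·p·q - p]].
At the point, J = [[10.0000, 31.0000], [17.5000, 15.7500]] (det J = -385.0000).
Solving J·Δ = −F gives Δ = (0.0677, -1.3847).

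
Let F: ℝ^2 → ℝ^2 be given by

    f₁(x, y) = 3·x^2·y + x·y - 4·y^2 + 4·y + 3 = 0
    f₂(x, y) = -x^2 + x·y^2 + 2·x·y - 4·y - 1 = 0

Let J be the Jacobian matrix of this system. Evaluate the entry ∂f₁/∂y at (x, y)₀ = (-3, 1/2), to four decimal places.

∂f₁/∂y = 3·x^2 + x - 8·y + 4.
At (-3, 1/2) this is 24.0000.

24.0000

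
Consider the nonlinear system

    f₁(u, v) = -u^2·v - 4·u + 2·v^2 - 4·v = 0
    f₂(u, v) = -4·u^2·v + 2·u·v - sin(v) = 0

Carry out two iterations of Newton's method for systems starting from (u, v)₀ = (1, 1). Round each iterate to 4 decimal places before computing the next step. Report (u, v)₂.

At (1, 1): F = (-7.0000, -2.841471).
Jacobian J = [[-2·u·v - 4, -u^2 + 4·v - 4], [-8·u·v + 2·v, -4·u^2 + 2·u - cos(v)]].
At the point, J = [[-6.0000, -1.0000], [-6.0000, -2.540302]] (det J = 9.241814).
Solving J·Δ = −F gives Δ = (-1.6166, 2.6998).
Then the next iterate is (u, v)₁ = (-0.6166, 3.6998).
Round to (-0.6166, 3.6998) and repeat: F = (13.637593, -9.659517), J = [[0.562593, 10.419004], [25.649973, -1.905776]].
Δ = (0.2782, -1.3239), so (u, v)₂ = (-0.3384, 2.3759).

(-0.3384, 2.3759)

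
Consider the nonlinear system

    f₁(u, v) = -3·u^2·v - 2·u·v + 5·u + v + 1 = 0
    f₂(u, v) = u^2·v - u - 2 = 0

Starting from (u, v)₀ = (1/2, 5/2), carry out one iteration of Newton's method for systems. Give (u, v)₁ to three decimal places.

(-0.833, 18.000)

At (1/2, 5/2): F = (1.625, -1.875).
Jacobian J = [[-6·u·v - 2·v + 5, -3·u^2 - 2·u + 1], [2·u·v - 1, u^2]].
At the point, J = [[-7.500, -0.750], [1.500, 0.250]] (det J = -0.750).
Solving J·Δ = −F gives Δ = (-1.333, 15.500).
Then the next iterate is (u, v)₁ = (-0.833, 18.000).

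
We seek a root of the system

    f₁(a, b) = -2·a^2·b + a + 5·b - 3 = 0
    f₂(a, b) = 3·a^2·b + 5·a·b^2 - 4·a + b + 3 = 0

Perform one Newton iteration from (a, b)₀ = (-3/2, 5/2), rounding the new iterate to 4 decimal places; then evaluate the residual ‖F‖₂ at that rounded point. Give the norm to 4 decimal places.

4.1106

At (-3/2, 5/2): F = (-3.2500, -18.5000).
Jacobian J = [[-4·a·b + 1, -2·a^2 + 5], [6·a·b + 5·b^2 - 4, 3·a^2 + 10·a·b + 1]].
At the point, J = [[16.0000, 0.5000], [4.7500, -29.7500]] (det J = -478.3750).
Solving J·Δ = −F gives Δ = (0.2215, -0.5865).
Then the next iterate is (a, b)₁ = (-1.2785, 1.9135).
Re-evaluating at (-1.2785, 1.9135): F = (-0.966470, -3.995321), so ‖F‖₂ = 4.1106.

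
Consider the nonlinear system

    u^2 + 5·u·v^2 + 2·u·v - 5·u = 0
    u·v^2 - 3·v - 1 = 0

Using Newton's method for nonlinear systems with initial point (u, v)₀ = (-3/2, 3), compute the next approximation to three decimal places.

(-5.393, -1.878)

At (-3/2, 3): F = (-66.750, -23.500).
Jacobian J = [[2·u + 5·v^2 + 2·v - 5, 10·u·v + 2·u], [v^2, 2·u·v - 3]].
At the point, J = [[43.000, -48.000], [9.000, -12.000]] (det J = -84.000).
Solving J·Δ = −F gives Δ = (-3.893, -4.878).
Then the next iterate is (u, v)₁ = (-5.393, -1.878).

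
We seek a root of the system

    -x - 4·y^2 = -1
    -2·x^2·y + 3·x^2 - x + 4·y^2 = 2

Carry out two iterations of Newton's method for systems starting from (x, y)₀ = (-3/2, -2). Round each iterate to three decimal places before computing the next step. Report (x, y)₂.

(-0.515, -0.729)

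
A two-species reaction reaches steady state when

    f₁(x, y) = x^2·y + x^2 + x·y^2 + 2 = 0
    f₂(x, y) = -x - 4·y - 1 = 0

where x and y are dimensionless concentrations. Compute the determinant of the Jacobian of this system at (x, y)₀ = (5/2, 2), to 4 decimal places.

J = [[2·x·y + 2·x + y^2, x^2 + 2·x·y], [-1, -4]].
At the point, J = [[19.0000, 16.2500], [-1.0000, -4.0000]].
det J = -59.7500.

-59.7500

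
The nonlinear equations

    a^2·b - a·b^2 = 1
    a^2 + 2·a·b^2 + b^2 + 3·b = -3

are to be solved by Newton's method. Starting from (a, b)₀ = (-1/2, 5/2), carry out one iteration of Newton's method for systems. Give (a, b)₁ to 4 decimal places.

At (-1/2, 5/2): F = (2.7500, 10.7500).
Jacobian J = [[2·a·b - b^2, a^2 - 2·a·b], [2·a + 2·b^2, 4·a·b + 2·b + 3]].
At the point, J = [[-8.7500, 2.7500], [11.5000, 3.0000]] (det J = -57.8750).
Solving J·Δ = −F gives Δ = (-0.3683, -2.1717).
Then the next iterate is (a, b)₁ = (-0.8683, 0.3283).

(-0.8683, 0.3283)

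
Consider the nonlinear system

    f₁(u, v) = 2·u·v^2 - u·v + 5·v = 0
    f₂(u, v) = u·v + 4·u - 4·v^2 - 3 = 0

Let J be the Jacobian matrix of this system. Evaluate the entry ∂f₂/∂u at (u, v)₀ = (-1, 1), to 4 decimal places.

5.0000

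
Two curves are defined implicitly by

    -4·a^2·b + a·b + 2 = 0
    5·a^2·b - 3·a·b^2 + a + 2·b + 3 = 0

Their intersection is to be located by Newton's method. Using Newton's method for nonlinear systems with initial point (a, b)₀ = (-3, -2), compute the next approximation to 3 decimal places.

(-1.985, -1.251)

At (-3, -2): F = (80.000, -58.000).
Jacobian J = [[-8·a·b + b, -4·a^2 + a], [10·a·b - 3·b^2 + 1, 5·a^2 - 6·a·b + 2]].
At the point, J = [[-50.000, -39.000], [49.000, 11.000]] (det J = 1361.000).
Solving J·Δ = −F gives Δ = (1.015, 0.749).
Then the next iterate is (a, b)₁ = (-1.985, -1.251).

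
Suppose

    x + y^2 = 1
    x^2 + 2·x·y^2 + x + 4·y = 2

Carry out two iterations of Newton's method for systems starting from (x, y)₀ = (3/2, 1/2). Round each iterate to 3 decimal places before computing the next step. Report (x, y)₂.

(1.002, 0.010)

At (3/2, 1/2): F = (0.750, 4.500).
Jacobian J = [[1, 2·y], [2·x + 2·y^2 + 1, 4·x·y + 4]].
At the point, J = [[1.000, 1.000], [4.500, 7.000]] (det J = 2.500).
Solving J·Δ = −F gives Δ = (-0.300, -0.450).
Then the next iterate is (x, y)₁ = (1.200, 0.050).
Round to (1.200, 0.050) and repeat: F = (0.20250, 0.846), J = [[1.000, 0.100], [3.405, 4.240]].
Δ = (-0.198, -0.040), so (x, y)₂ = (1.002, 0.010).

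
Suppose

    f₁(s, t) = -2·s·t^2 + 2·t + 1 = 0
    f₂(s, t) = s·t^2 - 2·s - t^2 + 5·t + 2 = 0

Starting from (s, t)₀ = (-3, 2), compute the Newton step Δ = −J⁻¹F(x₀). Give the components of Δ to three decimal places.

(10.306, 2.056)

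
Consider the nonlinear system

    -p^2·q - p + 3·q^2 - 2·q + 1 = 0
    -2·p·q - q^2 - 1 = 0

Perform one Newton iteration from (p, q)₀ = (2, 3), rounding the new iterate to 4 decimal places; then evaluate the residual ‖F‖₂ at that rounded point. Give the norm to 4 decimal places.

5.8430

At (2, 3): F = (8.0000, -22.0000).
Jacobian J = [[-2·p·q - 1, -p^2 + 6·q - 2], [-2·q, -2·p - 2·q]].
At the point, J = [[-13.0000, 12.0000], [-6.0000, -10.0000]] (det J = 202.0000).
Solving J·Δ = −F gives Δ = (-0.9109, -1.6535).
Then the next iterate is (p, q)₁ = (1.0891, 1.3465).
Re-evaluating at (1.0891, 1.3465): F = (1.059951, -5.746009), so ‖F‖₂ = 5.8430.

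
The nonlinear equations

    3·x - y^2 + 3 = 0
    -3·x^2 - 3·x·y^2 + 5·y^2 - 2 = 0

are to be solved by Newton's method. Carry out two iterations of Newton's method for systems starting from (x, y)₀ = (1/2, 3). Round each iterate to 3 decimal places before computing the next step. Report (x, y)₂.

(1.329, 2.644)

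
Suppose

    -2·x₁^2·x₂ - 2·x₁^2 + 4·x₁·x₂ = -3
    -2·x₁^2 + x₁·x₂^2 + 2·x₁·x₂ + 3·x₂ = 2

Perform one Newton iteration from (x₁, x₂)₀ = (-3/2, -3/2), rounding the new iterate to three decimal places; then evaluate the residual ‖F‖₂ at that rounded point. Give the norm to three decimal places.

11.857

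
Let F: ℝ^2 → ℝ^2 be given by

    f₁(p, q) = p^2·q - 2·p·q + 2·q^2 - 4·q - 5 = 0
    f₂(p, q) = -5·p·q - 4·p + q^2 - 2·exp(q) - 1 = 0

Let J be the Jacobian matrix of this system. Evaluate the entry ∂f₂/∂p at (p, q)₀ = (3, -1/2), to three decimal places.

∂f₂/∂p = -5·q - 4.
At (3, -1/2) this is -1.500.

-1.500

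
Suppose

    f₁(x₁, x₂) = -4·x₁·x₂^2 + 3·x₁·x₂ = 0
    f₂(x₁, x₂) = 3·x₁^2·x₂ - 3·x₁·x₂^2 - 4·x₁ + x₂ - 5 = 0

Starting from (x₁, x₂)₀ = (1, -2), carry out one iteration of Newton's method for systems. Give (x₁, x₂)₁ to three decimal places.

(-0.106, -2.122)

At (1, -2): F = (-22.000, -29.000).
Jacobian J = [[-4·x₂^2 + 3·x₂, -8·x₁·x₂ + 3·x₁], [6·x₁·x₂ - 3·x₂^2 - 4, 3·x₁^2 - 6·x₁·x₂ + 1]].
At the point, J = [[-22.000, 19.000], [-28.000, 16.000]] (det J = 180.000).
Solving J·Δ = −F gives Δ = (-1.106, -0.122).
Then the next iterate is (x₁, x₂)₁ = (-0.106, -2.122).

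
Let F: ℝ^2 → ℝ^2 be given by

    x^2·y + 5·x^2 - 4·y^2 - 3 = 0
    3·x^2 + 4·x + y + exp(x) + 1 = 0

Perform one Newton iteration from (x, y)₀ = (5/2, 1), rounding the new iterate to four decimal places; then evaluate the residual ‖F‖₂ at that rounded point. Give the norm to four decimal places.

37.1865

At (5/2, 1): F = (30.5000, 42.932494).
Jacobian J = [[2·x·y + 10·x, x^2 - 8·y], [6·x + exp(x) + 4, 1]].
At the point, J = [[30.0000, -1.7500], [31.182494, 1.0000]] (det J = 84.569364).
Solving J·Δ = −F gives Δ = (-1.2491, -3.9838).
Then the next iterate is (x, y)₁ = (1.2509, -2.9838).
Re-evaluating at (1.2509, -2.9838): F = (-35.457399, 11.207538), so ‖F‖₂ = 37.1865.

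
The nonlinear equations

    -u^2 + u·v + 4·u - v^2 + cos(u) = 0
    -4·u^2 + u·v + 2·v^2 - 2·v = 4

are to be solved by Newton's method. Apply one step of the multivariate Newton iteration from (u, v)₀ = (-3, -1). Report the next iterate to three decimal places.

At (-3, -1): F = (-19.98999, -33.000).
Jacobian J = [[-2·u + v - sin(u) + 4, u - 2·v], [-8·u + v, u + 4·v - 2]].
At the point, J = [[9.14112, -1.000], [23.000, -9.000]] (det J = -59.27008).
Solving J·Δ = −F gives Δ = (2.479, 2.668).
Then the next iterate is (u, v)₁ = (-0.521, 1.668).

(-0.521, 1.668)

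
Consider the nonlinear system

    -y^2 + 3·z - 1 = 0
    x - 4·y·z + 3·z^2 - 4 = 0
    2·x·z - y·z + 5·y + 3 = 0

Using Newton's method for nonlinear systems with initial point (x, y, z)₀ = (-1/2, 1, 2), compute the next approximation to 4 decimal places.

(-0.4324, -3.1622, -2.1081)

At (-1/2, 1, 2): F = (4.0000, -0.5000, 4.0000).
Jacobian J = [[0, -2·y, 3], [1, -4·z, -4·y + 6·z], [2·z, -z + 5, 2·x - y]].
At the point, J = [[0.0000, -2.0000, 3.0000], [1.0000, -8.0000, 8.0000], [4.0000, 3.0000, -2.0000]] (det J = 37.0000).
Solving J·Δ = −F gives Δ = (0.0676, -4.1622, -4.1081).
Then the next iterate is (x, y, z)₁ = (-0.4324, -3.1622, -2.1081).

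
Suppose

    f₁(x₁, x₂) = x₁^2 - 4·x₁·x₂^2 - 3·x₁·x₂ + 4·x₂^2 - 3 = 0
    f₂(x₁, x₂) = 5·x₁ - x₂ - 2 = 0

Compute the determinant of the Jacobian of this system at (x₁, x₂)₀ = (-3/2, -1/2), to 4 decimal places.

30.0000

J = [[2·x₁ - 4·x₂^2 - 3·x₂, -8·x₁·x₂ - 3·x₁ + 8·x₂], [5, -1]].
At the point, J = [[-2.5000, -5.5000], [5.0000, -1.0000]].
det J = 30.0000.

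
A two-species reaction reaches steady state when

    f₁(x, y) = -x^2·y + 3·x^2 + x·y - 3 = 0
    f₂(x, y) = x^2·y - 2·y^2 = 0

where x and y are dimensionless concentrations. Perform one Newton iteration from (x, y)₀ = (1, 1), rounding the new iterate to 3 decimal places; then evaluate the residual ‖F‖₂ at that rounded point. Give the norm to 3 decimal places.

At (1, 1): F = (0.000, -1.000).
Jacobian J = [[-2·x·y + 6·x + y, -x^2 + x], [2·x·y, x^2 - 4·y]].
At the point, J = [[5.000, 0.000], [2.000, -3.000]] (det J = -15.000).
Solving J·Δ = −F gives Δ = (0.000, -0.333).
Then the next iterate is (x, y)₁ = (1.000, 0.667).
Re-evaluating at (1.000, 0.667): F = (0.000, -0.22278), so ‖F‖₂ = 0.223.

0.223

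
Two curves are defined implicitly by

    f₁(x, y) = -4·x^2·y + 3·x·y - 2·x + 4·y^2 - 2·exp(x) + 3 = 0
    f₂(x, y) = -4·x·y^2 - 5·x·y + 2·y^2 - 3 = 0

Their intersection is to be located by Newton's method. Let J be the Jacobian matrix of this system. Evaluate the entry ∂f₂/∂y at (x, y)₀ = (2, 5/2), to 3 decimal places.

-40.000

∂f₂/∂y = -8·x·y - 5·x + 4·y.
At (2, 5/2) this is -40.000.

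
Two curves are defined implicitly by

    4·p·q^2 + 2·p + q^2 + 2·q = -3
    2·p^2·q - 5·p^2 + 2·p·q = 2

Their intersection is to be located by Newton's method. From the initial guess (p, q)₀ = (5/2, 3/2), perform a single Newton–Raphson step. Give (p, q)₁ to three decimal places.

(0.510, 1.104)

At (5/2, 3/2): F = (35.750, -7.000).
Jacobian J = [[4·q^2 + 2, 8·p·q + 2·q + 2], [4·p·q - 10·p + 2·q, 2·p^2 + 2·p]].
At the point, J = [[11.000, 35.000], [-7.000, 17.500]] (det J = 437.500).
Solving J·Δ = −F gives Δ = (-1.990, -0.396).
Then the next iterate is (p, q)₁ = (0.510, 1.104).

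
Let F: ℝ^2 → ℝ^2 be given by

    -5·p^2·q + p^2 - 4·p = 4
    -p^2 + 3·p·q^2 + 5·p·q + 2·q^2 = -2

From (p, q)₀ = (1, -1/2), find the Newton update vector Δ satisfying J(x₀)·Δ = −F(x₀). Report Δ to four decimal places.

At (1, -1/2): F = (-4.5000, -0.2500).
Jacobian J = [[-10·p·q + 2·p - 4, -5·p^2], [-2·p + 3·q^2 + 5·q, 6·p·q + 5·p + 4·q]].
At the point, J = [[3.0000, -5.0000], [-3.7500, 0.0000]] (det J = -18.7500).
Solving J·Δ = −F gives Δ = (-0.0667, -0.9400).

(-0.0667, -0.9400)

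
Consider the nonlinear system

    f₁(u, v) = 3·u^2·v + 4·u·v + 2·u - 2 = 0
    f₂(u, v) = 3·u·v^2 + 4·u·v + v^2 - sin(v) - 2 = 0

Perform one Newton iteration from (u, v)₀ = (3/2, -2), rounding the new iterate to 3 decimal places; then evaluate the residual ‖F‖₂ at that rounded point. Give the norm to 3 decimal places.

7.755

At (3/2, -2): F = (-24.500, 8.90930).
Jacobian J = [[6·u·v + 4·v + 2, 3·u^2 + 4·u], [3·v^2 + 4·v, 6·u·v + 4·u + 2·v - cos(v)]].
At the point, J = [[-24.000, 12.750], [4.000, -15.58385]] (det J = 323.01248).
Solving J·Δ = −F gives Δ = (-0.830, 0.359).
Then the next iterate is (u, v)₁ = (0.670, -1.641).
Re-evaluating at (0.670, -1.641): F = (-7.26781, 2.70523), so ‖F‖₂ = 7.755.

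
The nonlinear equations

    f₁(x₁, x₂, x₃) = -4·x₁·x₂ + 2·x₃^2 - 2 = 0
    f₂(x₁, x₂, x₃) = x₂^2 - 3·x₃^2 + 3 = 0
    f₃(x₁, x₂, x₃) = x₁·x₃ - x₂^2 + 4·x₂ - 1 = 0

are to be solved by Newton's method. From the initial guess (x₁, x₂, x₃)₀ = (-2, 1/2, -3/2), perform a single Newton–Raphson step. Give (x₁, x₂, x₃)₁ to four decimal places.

(-0.1186, 0.4534, -1.1059)

At (-2, 1/2, -3/2): F = (6.5000, -3.5000, 3.7500).
Jacobian J = [[-4·x₂, -4·x₁, 4·x₃], [0, 2·x₂, -6·x₃], [x₃, -2·x₂ + 4, x₁]].
At the point, J = [[-2.0000, 8.0000, -6.0000], [0.0000, 1.0000, 9.0000], [-1.5000, 3.0000, -2.0000]] (det J = -59.0000).
Solving J·Δ = −F gives Δ = (1.8814, -0.0466, 0.3941).
Then the next iterate is (x₁, x₂, x₃)₁ = (-0.1186, 0.4534, -1.1059).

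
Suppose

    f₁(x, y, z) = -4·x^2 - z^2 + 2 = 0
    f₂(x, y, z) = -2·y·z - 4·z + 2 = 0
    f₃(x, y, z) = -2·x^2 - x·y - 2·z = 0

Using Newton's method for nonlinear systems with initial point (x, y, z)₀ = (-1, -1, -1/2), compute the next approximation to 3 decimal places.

At (-1, -1, -1/2): F = (-2.250, 3.000, -2.000).
Jacobian J = [[-8·x, 0, -2·z], [0, -2·z, -2·y - 4], [-4·x - y, -x, -2]].
At the point, J = [[8.000, 0.000, 1.000], [0.000, 1.000, -2.000], [5.000, 1.000, -2.000]] (det J = -5.000).
Solving J·Δ = −F gives Δ = (1.000, -14.500, -5.750).
Then the next iterate is (x, y, z)₁ = (0.000, -15.500, -6.250).

(0.000, -15.500, -6.250)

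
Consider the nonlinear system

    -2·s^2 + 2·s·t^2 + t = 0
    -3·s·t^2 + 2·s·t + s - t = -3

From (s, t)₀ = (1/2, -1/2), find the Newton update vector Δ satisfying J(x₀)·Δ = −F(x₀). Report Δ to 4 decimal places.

(-0.5000, -2.3333)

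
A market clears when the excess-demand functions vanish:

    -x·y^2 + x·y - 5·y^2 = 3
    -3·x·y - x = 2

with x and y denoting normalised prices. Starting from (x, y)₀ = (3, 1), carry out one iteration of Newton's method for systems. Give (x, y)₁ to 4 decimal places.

At (3, 1): F = (-8.0000, -14.0000).
Jacobian J = [[-y^2 + y, -2·x·y + x - 10·y], [-3·y - 1, -3·x]].
At the point, J = [[0.0000, -13.0000], [-4.0000, -9.0000]] (det J = -52.0000).
Solving J·Δ = −F gives Δ = (-2.1154, -0.6154).
Then the next iterate is (x, y)₁ = (0.8846, 0.3846).

(0.8846, 0.3846)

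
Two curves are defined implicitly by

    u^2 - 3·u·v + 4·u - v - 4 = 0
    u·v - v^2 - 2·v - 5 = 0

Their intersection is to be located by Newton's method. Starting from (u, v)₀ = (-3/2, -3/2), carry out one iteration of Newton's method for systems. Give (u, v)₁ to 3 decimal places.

At (-3/2, -3/2): F = (-13.000, -2.000).
Jacobian J = [[2·u - 3·v + 4, -3·u - 1], [v, u - 2·v - 2]].
At the point, J = [[5.500, 3.500], [-1.500, -0.500]] (det J = 2.500).
Solving J·Δ = −F gives Δ = (-5.400, 12.200).
Then the next iterate is (u, v)₁ = (-6.900, 10.700).

(-6.900, 10.700)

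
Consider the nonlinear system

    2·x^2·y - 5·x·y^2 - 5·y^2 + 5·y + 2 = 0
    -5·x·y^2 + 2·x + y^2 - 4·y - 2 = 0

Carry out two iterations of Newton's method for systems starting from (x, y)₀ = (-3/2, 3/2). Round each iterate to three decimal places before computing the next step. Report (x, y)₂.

(-0.376, 2.006)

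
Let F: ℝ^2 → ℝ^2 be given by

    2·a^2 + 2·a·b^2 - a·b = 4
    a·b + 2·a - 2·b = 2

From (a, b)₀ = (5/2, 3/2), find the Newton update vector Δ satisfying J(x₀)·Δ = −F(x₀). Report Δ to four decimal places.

(-1.0436, -0.1946)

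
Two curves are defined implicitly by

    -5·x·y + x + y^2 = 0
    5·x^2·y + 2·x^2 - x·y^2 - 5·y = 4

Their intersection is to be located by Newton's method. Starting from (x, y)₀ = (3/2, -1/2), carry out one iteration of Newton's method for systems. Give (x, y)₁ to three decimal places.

At (3/2, -1/2): F = (5.500, -3.000).
Jacobian J = [[-5·y + 1, -5·x + 2·y], [10·x·y + 4·x - y^2, 5·x^2 - 2·x·y - 5]].
At the point, J = [[3.500, -8.500], [-1.750, 7.750]] (det J = 12.250).
Solving J·Δ = −F gives Δ = (-1.398, 0.071).
Then the next iterate is (x, y)₁ = (0.102, -0.429).

(0.102, -0.429)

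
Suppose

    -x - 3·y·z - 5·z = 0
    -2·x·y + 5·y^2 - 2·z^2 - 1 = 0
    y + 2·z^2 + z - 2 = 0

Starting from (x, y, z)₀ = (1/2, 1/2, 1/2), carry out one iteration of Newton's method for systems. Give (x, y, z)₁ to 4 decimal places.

(-4.9583, -0.4375, 0.9792)

At (1/2, 1/2, 1/2): F = (-3.7500, -0.7500, -0.5000).
Jacobian J = [[-1, -3·z, -3·y - 5], [-2·y, -2·x + 10·y, -4·z], [0, 1, 4·z + 1]].
At the point, J = [[-1.0000, -1.5000, -6.5000], [-1.0000, 4.0000, -2.0000], [0.0000, 1.0000, 3.0000]] (det J = -12.0000).
Solving J·Δ = −F gives Δ = (-5.4583, -0.9375, 0.4792).
Then the next iterate is (x, y, z)₁ = (-4.9583, -0.4375, 0.9792).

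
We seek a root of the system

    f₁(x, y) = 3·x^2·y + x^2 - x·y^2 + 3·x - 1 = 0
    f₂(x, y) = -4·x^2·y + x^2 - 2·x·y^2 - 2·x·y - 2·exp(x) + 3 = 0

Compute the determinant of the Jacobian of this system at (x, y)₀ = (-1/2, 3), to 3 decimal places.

J = [[6·x·y + 2·x - y^2 + 3, 3·x^2 - 2·x·y], [-8·x·y + 2·x - 2·y^2 - 2·y - 2·exp(x), -4·x^2 - 4·x·y - 2·x]].
At the point, J = [[-16.000, 3.750], [-14.21306, 6.000]].
det J = -42.701.

-42.701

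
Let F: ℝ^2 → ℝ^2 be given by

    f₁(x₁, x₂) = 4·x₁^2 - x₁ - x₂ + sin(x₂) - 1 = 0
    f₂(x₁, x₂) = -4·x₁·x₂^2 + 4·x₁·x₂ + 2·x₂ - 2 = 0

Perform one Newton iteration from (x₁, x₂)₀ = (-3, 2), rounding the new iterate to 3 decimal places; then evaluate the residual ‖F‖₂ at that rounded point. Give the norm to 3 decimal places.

11.611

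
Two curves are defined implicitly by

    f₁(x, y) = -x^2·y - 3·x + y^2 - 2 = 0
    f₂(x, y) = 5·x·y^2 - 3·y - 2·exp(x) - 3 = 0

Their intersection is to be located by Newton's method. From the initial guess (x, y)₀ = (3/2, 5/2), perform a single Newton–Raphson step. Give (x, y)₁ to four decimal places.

At (3/2, 5/2): F = (-5.8750, 27.411622).
Jacobian J = [[-2·x·y - 3, -x^2 + 2·y], [5·y^2 - 2·exp(x), 10·x·y - 3]].
At the point, J = [[-10.5000, 2.7500], [22.286622, 34.5000]] (det J = -423.538210).
Solving J·Δ = −F gives Δ = (-0.6565, -0.3704).
Then the next iterate is (x, y)₁ = (0.8435, 2.1296).

(0.8435, 2.1296)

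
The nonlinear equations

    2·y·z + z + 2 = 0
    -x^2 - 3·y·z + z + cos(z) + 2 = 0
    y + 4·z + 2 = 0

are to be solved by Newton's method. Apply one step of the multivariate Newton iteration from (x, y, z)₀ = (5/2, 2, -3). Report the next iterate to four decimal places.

At (5/2, 2, -3): F = (-13.0000, 9.760008, -8.0000).
Jacobian J = [[0, 2·z, 2·y + 1], [-2·x, -3·z, -3·y - sin(z) + 1], [0, 1, 4]].
At the point, J = [[0.0000, -6.0000, 5.0000], [-5.0000, 9.0000, -4.858880], [0.0000, 1.0000, 4.0000]] (det J = -145.0000).
Solving J·Δ = −F gives Δ = (-0.8369, -0.4138, 2.1034).
Then the next iterate is (x, y, z)₁ = (1.6631, 1.5862, -0.8966).

(1.6631, 1.5862, -0.8966)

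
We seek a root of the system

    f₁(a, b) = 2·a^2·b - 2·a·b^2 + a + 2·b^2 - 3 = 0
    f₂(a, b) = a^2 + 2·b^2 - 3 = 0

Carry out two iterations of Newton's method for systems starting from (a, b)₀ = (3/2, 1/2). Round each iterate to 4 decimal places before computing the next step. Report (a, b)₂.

At (3/2, 1/2): F = (0.5000, -0.2500).
Jacobian J = [[4·a·b - 2·b^2 + 1, 2·a^2 - 4·a·b + 4·b], [2·a, 4·b]].
At the point, J = [[3.5000, 3.5000], [3.0000, 2.0000]] (det J = -3.5000).
Solving J·Δ = −F gives Δ = (0.5357, -0.6786).
Then the next iterate is (a, b)₁ = (2.0357, -0.1786).
Round to (2.0357, -0.1786) and repeat: F = (-2.510637, 1.207870), J = [[-0.5181, 9.028053], [4.0714, -0.7144]].
Δ = (-0.2504, 0.2637), so (a, b)₂ = (1.7853, 0.0851).

(1.7853, 0.0851)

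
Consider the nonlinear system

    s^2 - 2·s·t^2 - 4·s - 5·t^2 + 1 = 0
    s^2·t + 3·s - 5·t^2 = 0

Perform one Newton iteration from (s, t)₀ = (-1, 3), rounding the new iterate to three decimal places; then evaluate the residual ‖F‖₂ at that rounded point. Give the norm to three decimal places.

At (-1, 3): F = (-21.000, -45.000).
Jacobian J = [[2·s - 2·t^2 - 4, -4·s·t - 10·t], [2·s·t + 3, s^2 - 10·t]].
At the point, J = [[-24.000, -18.000], [-3.000, -29.000]] (det J = 642.000).
Solving J·Δ = −F gives Δ = (0.313, -1.584).
Then the next iterate is (s, t)₁ = (-0.687, 1.416).
Re-evaluating at (-0.687, 1.416): F = (-3.05036, -11.41797), so ‖F‖₂ = 11.818.

11.818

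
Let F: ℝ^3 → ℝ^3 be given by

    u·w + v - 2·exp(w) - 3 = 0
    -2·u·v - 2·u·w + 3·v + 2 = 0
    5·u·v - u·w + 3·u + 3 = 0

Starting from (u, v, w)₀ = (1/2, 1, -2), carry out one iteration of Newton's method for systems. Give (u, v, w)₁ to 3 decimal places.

At (1/2, 1, -2): F = (-3.27067, 6.000, 8.000).
Jacobian J = [[w, 1, u - 2·exp(w)], [-2·v - 2·w, -2·u + 3, -2·u], [5·v - w + 3, 5·u, -u]].
At the point, J = [[-2.000, 1.000, 0.22933], [2.000, 2.000, -1.000], [10.000, 2.500, -0.500]] (det J = -15.43994).
Solving J·Δ = −F gives Δ = (-0.656, 0.605, 5.898).
Then the next iterate is (u, v, w)₁ = (-0.156, 1.605, 3.898).

(-0.156, 1.605, 3.898)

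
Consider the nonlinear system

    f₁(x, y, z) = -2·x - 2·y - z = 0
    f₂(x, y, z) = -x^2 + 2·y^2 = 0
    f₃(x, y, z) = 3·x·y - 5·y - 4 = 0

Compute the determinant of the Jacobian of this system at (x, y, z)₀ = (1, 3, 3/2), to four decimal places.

104.0000

J = [[-2, -2, -1], [-2·x, 4·y, 0], [3·y, 3·x - 5, 0]].
At the point, J = [[-2.0000, -2.0000, -1.0000], [-2.0000, 12.0000, 0.0000], [9.0000, -2.0000, 0.0000]].
det J = 104.0000.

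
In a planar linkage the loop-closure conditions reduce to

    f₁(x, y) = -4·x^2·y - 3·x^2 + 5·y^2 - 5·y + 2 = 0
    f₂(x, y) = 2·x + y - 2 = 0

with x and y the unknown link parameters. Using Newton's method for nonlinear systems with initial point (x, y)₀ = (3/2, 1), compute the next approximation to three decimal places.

(1.058, -0.115)

At (3/2, 1): F = (-13.750, 2.000).
Jacobian J = [[-8·x·y - 6·x, -4·x^2 + 10·y - 5], [2, 1]].
At the point, J = [[-21.000, -4.000], [2.000, 1.000]] (det J = -13.000).
Solving J·Δ = −F gives Δ = (-0.442, -1.115).
Then the next iterate is (x, y)₁ = (1.058, -0.115).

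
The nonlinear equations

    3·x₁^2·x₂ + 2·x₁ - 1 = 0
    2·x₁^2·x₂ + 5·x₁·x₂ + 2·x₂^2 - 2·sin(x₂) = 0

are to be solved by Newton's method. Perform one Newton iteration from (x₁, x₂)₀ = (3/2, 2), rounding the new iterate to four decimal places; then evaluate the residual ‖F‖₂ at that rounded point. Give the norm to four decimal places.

At (3/2, 2): F = (15.5000, 30.181405).
Jacobian J = [[6·x₁·x₂ + 2, 3·x₁^2], [4·x₁·x₂ + 5·x₂, 2·x₁^2 + 5·x₁ + 4·x₂ - 2·cos(x₂)]].
At the point, J = [[20.0000, 6.7500], [22.0000, 20.832294]] (det J = 268.145873).
Solving J·Δ = −F gives Δ = (-0.4444, -0.9794).
Then the next iterate is (x₁, x₂)₁ = (1.0556, 1.0206).
Re-evaluating at (1.0556, 1.0206): F = (4.522937, 8.039623), so ‖F‖₂ = 9.2246.

9.2246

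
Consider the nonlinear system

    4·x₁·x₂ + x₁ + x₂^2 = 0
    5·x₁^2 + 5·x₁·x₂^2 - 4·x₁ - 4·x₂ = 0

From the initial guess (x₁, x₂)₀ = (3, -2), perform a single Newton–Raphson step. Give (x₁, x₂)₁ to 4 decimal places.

(-0.5000, -2.9375)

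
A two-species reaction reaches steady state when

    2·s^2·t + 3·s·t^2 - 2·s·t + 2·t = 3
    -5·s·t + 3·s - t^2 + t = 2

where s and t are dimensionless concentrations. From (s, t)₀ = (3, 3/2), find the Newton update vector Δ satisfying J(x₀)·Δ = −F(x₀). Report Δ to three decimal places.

(0.086, -0.979)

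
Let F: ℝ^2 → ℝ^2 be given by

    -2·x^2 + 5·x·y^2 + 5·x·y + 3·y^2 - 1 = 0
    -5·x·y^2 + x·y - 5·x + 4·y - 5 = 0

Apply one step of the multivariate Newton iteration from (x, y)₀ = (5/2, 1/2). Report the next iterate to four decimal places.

(-0.0529, 0.0507)

At (5/2, 1/2): F = (-3.3750, -17.3750).
Jacobian J = [[-4·x + 5·y^2 + 5·y, 10·x·y + 5·x + 6·y], [-5·y^2 + y - 5, -10·x·y + x + 4]].
At the point, J = [[-6.2500, 28.0000], [-5.7500, -6.0000]] (det J = 198.5000).
Solving J·Δ = −F gives Δ = (-2.5529, -0.4493).
Then the next iterate is (x, y)₁ = (-0.0529, 0.0507).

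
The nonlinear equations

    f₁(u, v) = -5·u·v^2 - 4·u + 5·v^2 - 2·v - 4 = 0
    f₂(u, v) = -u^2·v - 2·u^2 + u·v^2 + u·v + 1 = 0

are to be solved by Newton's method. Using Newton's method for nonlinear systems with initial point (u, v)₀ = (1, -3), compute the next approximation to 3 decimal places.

(0.910, -1.787)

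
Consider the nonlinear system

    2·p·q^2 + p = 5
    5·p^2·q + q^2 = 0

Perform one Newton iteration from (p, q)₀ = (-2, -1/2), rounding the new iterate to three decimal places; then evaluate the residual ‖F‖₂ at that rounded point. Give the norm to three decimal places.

3710.464

At (-2, -1/2): F = (-8.000, -9.750).
Jacobian J = [[2·q^2 + 1, 4·p·q], [10·p·q, 5·p^2 + 2·q]].
At the point, J = [[1.500, 4.000], [10.000, 19.000]] (det J = -11.500).
Solving J·Δ = −F gives Δ = (-9.826, 5.685).
Then the next iterate is (p, q)₁ = (-11.826, 5.185).
Re-evaluating at (-11.826, 5.185): F = (-652.69169, 3652.60633), so ‖F‖₂ = 3710.464.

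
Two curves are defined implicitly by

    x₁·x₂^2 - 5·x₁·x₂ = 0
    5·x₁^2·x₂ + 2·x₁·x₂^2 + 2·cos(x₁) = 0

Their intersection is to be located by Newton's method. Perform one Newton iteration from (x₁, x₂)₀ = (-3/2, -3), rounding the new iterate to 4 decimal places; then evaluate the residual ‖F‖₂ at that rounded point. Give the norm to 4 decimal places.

At (-3/2, -3): F = (-36.0000, -60.608526).
Jacobian J = [[x₂^2 - 5·x₂, 2·x₁·x₂ - 5·x₁], [10·x₁·x₂ + 2·x₂^2 - 2·sin(x₁), 5·x₁^2 + 4·x₁·x₂]].
At the point, J = [[24.0000, 16.5000], [64.994990, 29.2500]] (det J = -370.417335).
Solving J·Δ = −F gives Δ = (-0.1430, 2.3898).
Then the next iterate is (x₁, x₂)₁ = (-1.6430, -0.6102).
Re-evaluating at (-1.6430, -0.6102): F = (-5.624554, -9.603823), so ‖F‖₂ = 11.1296.

11.1296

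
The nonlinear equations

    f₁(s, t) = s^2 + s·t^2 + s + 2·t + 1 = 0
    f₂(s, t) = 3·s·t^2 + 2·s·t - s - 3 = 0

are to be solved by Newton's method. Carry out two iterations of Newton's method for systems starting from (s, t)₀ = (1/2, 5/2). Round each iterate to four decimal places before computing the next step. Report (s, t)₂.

(0.9159, -2.0351)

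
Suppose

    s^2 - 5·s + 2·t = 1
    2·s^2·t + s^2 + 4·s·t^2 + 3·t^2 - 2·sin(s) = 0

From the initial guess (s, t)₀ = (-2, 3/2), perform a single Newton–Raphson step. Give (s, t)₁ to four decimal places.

(-0.3389, 0.9748)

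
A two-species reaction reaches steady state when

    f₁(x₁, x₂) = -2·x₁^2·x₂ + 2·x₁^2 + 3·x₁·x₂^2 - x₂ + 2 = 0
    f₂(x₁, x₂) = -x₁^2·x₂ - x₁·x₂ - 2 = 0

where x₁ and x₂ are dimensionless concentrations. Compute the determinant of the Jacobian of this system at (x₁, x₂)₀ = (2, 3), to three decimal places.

J = [[-4·x₁·x₂ + 4·x₁ + 3·x₂^2, -2·x₁^2 + 6·x₁·x₂ - 1], [-2·x₁·x₂ - x₂, -x₁^2 - x₁]].
At the point, J = [[11.000, 27.000], [-15.000, -6.000]].
det J = 339.000.

339.000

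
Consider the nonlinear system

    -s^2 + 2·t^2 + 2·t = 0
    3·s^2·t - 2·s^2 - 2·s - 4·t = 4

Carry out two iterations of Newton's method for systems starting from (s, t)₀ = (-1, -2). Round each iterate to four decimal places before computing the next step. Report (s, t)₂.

(-0.6636, -1.2136)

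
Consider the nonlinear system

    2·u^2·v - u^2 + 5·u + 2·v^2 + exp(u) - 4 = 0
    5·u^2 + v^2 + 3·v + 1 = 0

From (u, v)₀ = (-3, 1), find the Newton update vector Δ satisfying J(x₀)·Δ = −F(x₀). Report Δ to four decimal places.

At (-3, 1): F = (-7.950213, 50.0000).
Jacobian J = [[4·u·v - 2·u + exp(u) + 5, 2·u^2 + 4·v], [10·u, 2·v + 3]].
At the point, J = [[-0.950213, 22.0000], [-30.0000, 5.0000]] (det J = 655.248935).
Solving J·Δ = −F gives Δ = (1.7394, 0.4365).

(1.7394, 0.4365)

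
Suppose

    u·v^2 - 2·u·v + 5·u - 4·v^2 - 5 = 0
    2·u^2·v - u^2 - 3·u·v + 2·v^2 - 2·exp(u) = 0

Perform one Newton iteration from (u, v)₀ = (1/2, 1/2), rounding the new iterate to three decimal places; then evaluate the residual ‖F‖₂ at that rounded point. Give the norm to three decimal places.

At (1/2, 1/2): F = (-3.875, -3.54744).
Jacobian J = [[v^2 - 2·v + 5, 2·u·v - 2·u - 8·v], [4·u·v - 2·u - 3·v - 2·exp(u), 2·u^2 - 3·u + 4·v]].
At the point, J = [[4.250, -4.500], [-4.79744, 1.000]] (det J = -17.33849).
Solving J·Δ = −F gives Δ = (-1.144, -1.942).
Then the next iterate is (u, v)₁ = (-0.644, -1.442).
Re-evaluating at (-0.644, -1.442): F = (-19.73386, -1.28843), so ‖F‖₂ = 19.776.

19.776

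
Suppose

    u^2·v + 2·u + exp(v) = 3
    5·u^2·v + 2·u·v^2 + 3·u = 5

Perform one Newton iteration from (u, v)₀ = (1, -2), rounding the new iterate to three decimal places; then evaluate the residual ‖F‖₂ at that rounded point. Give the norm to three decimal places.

At (1, -2): F = (-2.86466, -4.000).
Jacobian J = [[2·u·v + 2, u^2 + exp(v)], [10·u·v + 2·v^2 + 3, 5·u^2 + 4·u·v]].
At the point, J = [[-2.000, 1.13534], [-9.000, -3.000]] (det J = 16.21802).
Solving J·Δ = −F gives Δ = (-0.810, 1.096).
Then the next iterate is (u, v)₁ = (0.190, -0.904).
Re-evaluating at (0.190, -0.904): F = (-2.24769, -4.28263), so ‖F‖₂ = 4.837.

4.837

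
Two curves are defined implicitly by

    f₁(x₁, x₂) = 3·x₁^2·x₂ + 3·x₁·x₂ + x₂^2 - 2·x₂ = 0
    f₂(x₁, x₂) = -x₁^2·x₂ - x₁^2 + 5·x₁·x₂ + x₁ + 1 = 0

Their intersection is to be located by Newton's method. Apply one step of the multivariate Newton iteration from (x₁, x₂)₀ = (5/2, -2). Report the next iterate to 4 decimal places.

At (5/2, -2): F = (-44.5000, -15.2500).
Jacobian J = [[6·x₁·x₂ + 3·x₂, 3·x₁^2 + 3·x₁ + 2·x₂ - 2], [-2·x₁·x₂ - 2·x₁ + 5·x₂ + 1, -x₁^2 + 5·x₁]].
At the point, J = [[-36.0000, 20.2500], [-4.0000, 6.2500]] (det J = -144.0000).
Solving J·Δ = −F gives Δ = (0.2131, 2.5764).
Then the next iterate is (x₁, x₂)₁ = (2.7131, 0.5764).

(2.7131, 0.5764)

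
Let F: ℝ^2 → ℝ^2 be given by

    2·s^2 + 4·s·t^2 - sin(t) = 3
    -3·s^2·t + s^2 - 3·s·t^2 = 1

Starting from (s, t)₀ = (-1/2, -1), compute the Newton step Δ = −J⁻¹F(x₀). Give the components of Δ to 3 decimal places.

At (-1/2, -1): F = (-3.65853, 1.500).
Jacobian J = [[4·s + 4·t^2, 8·s·t - cos(t)], [-6·s·t + 2·s - 3·t^2, -3·s^2 - 6·s·t]].
At the point, J = [[2.000, 3.45970], [-7.000, -3.750]] (det J = 16.71788).
Solving J·Δ = −F gives Δ = (-0.510, 1.352).

(-0.510, 1.352)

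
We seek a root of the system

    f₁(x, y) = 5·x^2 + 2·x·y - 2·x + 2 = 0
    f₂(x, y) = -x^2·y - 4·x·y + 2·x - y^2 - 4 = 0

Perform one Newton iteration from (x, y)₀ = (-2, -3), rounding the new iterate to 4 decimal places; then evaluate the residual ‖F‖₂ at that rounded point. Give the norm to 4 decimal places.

12.2017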